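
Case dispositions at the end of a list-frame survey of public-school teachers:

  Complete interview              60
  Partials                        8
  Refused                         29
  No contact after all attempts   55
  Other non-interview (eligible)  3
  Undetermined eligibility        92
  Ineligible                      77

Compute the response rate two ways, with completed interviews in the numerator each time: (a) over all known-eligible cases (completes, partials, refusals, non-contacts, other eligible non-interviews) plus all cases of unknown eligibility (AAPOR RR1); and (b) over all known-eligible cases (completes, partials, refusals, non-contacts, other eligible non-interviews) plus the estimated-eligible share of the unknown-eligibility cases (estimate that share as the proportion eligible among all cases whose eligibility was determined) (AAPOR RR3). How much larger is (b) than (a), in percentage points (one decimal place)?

Top → 60
Base → 60 + 8 + 29 + 55 + 3 + 92 = 247
RR1 = 60 / 247 = 0.2429
Known eligible → 60 + 8 + 29 + 55 + 3 = 155
e = 155 / (155 + 77) = 155 / 232 = 0.6681
e × U → 0.6681 × 92 = 61.47
Base → 155 + 61.47 = 216.47
RR3 = 60 / 216.47 = 0.2772
Difference = 27.72 − 24.29 = 3.43 percentage points

3.4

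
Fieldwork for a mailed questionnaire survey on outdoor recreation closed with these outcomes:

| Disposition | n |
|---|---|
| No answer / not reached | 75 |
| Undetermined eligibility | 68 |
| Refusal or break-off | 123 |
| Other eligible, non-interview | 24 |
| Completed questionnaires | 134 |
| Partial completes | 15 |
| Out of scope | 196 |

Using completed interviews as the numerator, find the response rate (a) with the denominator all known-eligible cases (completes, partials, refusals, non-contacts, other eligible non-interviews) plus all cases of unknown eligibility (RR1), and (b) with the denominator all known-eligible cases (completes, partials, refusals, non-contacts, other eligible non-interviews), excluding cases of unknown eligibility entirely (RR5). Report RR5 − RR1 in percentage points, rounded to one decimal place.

5.6

Num = 134
Base = 134 + 15 + 123 + 75 + 24 + 68 = 439
RR1 = 134 / 439 = 0.3052
Base = 134 + 15 + 123 + 75 + 24 = 371
RR5 = 134 / 371 = 0.3612
Difference = 36.12 − 30.52 = 5.60 percentage points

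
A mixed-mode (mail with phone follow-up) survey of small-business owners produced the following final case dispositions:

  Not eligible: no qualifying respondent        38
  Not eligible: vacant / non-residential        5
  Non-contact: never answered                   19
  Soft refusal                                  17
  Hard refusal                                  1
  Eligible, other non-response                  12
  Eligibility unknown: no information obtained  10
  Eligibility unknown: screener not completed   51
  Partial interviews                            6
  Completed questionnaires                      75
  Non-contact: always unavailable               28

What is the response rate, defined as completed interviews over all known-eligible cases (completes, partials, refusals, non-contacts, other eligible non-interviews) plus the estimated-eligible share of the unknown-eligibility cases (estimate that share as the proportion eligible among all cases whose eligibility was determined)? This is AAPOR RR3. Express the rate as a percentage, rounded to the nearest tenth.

Declined to participate = 1 + 17 = 18
No answer / not reached = 19 + 28 = 47
Eligibility not determined = 51 + 10 = 61
Not eligible = 38 + 5 = 43
Top → 75
Known eligible → 75 + 6 + 18 + 47 + 12 = 158
e = 158 / (158 + 43) = 158 / 201 = 0.7861
e × U → 0.7861 × 61 = 47.95
Base → 158 + 47.95 = 205.95
RR3 = 75 / 205.95 = 0.3642

36.4%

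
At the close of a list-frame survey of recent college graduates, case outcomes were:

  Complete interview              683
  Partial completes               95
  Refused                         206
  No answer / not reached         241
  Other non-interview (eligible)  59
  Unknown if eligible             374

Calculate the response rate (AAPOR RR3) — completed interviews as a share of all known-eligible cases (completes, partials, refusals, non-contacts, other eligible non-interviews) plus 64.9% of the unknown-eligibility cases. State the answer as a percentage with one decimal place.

44.7%

Numerator: 683
Known eligible: 683 + 95 + 206 + 241 + 59 = 1284
Estimated eligible among unknowns: 0.6490 × 374 = 242.73
Denom: 1284 + 242.73 = 1526.73
RR3 = 683 / 1526.73 = 0.4474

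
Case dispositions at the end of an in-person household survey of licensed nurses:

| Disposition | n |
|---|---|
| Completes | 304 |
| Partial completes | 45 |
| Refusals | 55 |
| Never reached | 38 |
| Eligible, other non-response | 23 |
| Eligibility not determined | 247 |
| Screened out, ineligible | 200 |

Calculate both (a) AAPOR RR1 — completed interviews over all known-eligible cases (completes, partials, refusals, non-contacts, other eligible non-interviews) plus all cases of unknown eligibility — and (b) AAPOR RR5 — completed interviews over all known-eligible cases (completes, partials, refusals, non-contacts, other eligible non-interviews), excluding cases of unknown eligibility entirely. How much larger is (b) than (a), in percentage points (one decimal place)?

Numerator: 304
Denominator: 304 + 45 + 55 + 38 + 23 + 247 = 712
RR1 = 304 / 712 = 0.4270
Denominator: 304 + 45 + 55 + 38 + 23 = 465
RR5 = 304 / 465 = 0.6538
Difference = 65.38 − 42.70 = 22.68 percentage points

22.7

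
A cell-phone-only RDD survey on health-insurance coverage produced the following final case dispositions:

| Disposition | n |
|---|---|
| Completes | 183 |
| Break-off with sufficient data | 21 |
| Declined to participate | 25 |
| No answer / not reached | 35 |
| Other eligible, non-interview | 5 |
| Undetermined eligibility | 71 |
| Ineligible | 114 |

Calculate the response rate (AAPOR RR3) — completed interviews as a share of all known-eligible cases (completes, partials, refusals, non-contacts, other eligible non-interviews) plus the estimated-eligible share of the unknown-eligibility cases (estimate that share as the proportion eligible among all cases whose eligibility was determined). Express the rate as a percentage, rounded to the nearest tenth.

57.4%

Top = 183
Eligible (known) = 183 + 21 + 25 + 35 + 5 = 269
e = 269 / (269 + 114) = 269 / 383 = 0.7023
Estimated eligible among unknowns = 0.7023 × 71 = 49.86
Base = 269 + 49.86 = 318.86
RR3 = 183 / 318.86 = 0.5739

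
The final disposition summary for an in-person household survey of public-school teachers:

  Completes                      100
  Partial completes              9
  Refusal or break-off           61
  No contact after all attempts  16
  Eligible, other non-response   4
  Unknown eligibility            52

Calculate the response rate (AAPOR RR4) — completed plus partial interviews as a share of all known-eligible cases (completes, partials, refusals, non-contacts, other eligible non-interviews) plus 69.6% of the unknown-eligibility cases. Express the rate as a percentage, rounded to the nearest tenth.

48.2%

Top → 100 + 9 = 109
Eligible (known) → 100 + 9 + 61 + 16 + 4 = 190
Eligible share of unknowns → 0.6960 × 52 = 36.19
Base → 190 + 36.19 = 226.19
RR4 = 109 / 226.19 = 0.4819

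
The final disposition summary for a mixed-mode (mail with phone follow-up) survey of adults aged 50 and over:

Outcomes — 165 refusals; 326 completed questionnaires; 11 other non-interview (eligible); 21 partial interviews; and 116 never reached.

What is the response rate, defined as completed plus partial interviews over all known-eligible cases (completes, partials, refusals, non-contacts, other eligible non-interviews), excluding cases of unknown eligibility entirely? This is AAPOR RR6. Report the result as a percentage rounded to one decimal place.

54.3%

Top: 326 + 21 = 347
Denominator: 326 + 21 + 165 + 116 + 11 = 639
RR6 = 347 / 639 = 0.5430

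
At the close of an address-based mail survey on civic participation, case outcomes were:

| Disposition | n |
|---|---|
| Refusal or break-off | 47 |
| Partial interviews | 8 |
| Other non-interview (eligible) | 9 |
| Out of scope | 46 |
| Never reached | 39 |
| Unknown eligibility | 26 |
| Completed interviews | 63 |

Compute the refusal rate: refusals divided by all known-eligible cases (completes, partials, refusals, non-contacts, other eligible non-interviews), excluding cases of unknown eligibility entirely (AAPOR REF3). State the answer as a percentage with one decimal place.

28.3%

Top = 47
Denom = 63 + 8 + 47 + 39 + 9 = 166
REF3 = 47 / 166 = 0.2831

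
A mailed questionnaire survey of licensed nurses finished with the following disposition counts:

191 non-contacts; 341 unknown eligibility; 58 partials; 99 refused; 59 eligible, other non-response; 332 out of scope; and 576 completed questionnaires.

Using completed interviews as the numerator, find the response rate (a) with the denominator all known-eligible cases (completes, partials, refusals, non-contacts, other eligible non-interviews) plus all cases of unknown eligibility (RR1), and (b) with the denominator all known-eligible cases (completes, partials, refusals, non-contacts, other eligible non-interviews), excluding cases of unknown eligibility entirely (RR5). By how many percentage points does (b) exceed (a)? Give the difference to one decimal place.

15.1

Numerator → 576
Denominator → 576 + 58 + 99 + 191 + 59 + 341 = 1324
RR1 = 576 / 1324 = 0.4350
Denominator → 576 + 58 + 99 + 191 + 59 = 983
RR5 = 576 / 983 = 0.5860
Difference = 58.60 − 43.50 = 15.10 percentage points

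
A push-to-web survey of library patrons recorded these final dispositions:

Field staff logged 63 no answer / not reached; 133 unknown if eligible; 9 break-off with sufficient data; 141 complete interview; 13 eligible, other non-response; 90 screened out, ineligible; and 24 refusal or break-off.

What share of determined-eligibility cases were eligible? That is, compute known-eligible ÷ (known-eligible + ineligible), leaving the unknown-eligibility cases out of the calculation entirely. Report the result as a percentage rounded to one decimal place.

73.5%

Eligible (known) → 141 + 9 + 24 + 63 + 13 = 250
e = 250 / (250 + 90) = 250 / 340 = 0.7353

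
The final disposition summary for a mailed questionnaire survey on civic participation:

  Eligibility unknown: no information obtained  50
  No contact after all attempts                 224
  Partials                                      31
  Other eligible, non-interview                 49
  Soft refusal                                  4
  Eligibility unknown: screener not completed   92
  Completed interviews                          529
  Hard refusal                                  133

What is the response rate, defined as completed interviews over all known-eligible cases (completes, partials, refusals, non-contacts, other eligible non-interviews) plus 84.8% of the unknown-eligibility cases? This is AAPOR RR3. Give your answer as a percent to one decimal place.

Declined to participate = 133 + 4 = 137
Unknown eligibility = 92 + 50 = 142
Numerator: 529
Determined eligible: 529 + 31 + 137 + 224 + 49 = 970
e × U: 0.8480 × 142 = 120.42
Denom: 970 + 120.42 = 1090.42
RR3 = 529 / 1090.42 = 0.4851

48.5%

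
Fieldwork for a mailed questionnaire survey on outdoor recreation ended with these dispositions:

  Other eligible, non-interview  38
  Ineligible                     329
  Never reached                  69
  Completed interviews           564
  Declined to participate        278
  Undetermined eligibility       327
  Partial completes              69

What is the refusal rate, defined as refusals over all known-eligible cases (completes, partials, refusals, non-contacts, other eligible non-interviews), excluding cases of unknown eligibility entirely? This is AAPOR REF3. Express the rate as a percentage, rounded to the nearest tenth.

27.3%

Num = 278
Denominator = 564 + 69 + 278 + 69 + 38 = 1018
REF3 = 278 / 1018 = 0.2731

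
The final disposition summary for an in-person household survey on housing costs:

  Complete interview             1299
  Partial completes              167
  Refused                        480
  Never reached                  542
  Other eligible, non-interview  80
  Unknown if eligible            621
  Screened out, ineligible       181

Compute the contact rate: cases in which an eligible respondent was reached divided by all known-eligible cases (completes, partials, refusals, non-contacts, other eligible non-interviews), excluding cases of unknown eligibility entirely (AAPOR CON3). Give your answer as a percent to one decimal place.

78.9%

Numerator: 1299 + 167 + 480 + 80 = 2026
Denominator: 1299 + 167 + 480 + 542 + 80 = 2568
CON3 = 2026 / 2568 = 0.7889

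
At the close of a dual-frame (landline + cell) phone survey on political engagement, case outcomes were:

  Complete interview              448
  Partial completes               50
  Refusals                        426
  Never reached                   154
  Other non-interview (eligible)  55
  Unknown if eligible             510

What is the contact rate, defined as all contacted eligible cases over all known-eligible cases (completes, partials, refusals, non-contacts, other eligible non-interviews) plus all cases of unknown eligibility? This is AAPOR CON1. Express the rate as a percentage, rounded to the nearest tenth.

Num → 448 + 50 + 426 + 55 = 979
Denom → 448 + 50 + 426 + 154 + 55 + 510 = 1643
CON1 = 979 / 1643 = 0.5959

59.6%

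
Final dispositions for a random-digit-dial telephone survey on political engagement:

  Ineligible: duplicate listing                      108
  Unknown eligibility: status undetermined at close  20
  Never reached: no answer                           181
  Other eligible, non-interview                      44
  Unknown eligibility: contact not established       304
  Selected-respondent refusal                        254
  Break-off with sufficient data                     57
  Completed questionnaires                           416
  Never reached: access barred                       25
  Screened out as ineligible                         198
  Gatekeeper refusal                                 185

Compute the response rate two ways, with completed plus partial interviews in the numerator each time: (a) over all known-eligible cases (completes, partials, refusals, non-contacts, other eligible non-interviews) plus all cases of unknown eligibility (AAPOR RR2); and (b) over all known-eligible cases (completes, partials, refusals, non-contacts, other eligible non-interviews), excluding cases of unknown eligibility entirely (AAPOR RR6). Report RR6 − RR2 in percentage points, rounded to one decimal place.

Refusal or break-off = 185 + 254 = 439
No answer / not reached = 181 + 25 = 206
Undetermined eligibility = 304 + 20 = 324
Screened out, ineligible = 198 + 108 = 306
Num → 416 + 57 = 473
Base → 416 + 57 + 439 + 206 + 44 + 324 = 1486
RR2 = 473 / 1486 = 0.3183
Base → 416 + 57 + 439 + 206 + 44 = 1162
RR6 = 473 / 1162 = 0.4071
Difference = 40.71 − 31.83 = 8.88 percentage points

8.9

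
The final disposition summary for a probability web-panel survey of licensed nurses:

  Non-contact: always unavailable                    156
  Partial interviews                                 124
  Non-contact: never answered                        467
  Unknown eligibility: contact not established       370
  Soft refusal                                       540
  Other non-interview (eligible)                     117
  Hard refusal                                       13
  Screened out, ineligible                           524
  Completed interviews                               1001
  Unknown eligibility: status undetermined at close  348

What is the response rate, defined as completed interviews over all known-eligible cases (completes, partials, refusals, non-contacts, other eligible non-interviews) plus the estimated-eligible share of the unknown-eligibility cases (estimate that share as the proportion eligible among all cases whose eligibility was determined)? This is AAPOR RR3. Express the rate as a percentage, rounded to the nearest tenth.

Refused = 13 + 540 = 553
No answer / not reached = 467 + 156 = 623
Unknown eligibility = 370 + 348 = 718
Num: 1001
Determined eligible: 1001 + 124 + 553 + 623 + 117 = 2418
e = 2418 / (2418 + 524) = 2418 / 2942 = 0.8219
Eligible share of unknowns: 0.8219 × 718 = 590.12
Denominator: 2418 + 590.12 = 3008.12
RR3 = 1001 / 3008.12 = 0.3328

33.3%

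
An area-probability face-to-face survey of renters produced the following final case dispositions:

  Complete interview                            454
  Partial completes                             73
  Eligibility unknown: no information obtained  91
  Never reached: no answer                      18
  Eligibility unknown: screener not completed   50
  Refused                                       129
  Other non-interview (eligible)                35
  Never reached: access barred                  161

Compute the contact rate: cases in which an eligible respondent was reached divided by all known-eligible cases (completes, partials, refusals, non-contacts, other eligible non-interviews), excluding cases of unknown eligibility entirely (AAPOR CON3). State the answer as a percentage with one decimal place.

79.4%

No contact after all attempts = 18 + 161 = 179
Eligibility not determined = 50 + 91 = 141
Numerator: 454 + 73 + 129 + 35 = 691
Denom: 454 + 73 + 129 + 179 + 35 = 870
CON3 = 691 / 870 = 0.7943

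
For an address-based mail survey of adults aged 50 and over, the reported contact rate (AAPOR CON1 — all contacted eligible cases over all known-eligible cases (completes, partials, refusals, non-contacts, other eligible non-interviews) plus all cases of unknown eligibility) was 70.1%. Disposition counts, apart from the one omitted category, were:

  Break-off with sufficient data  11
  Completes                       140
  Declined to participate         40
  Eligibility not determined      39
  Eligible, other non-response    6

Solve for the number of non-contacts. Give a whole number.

Numerator → 140 + 11 + 40 + 6 = 197
CON1 = 197 / D = 0.701
D = 197 / 0.701 = 281.0
Other denominator terms total 236
non-contacts = 281.0 − 236 ≈ 45

45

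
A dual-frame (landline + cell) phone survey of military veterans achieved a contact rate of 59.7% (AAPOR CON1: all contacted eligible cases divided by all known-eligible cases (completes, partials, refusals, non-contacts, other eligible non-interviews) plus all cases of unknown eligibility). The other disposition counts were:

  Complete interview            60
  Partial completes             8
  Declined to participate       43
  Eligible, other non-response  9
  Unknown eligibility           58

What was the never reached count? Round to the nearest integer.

23

Top: 60 + 8 + 43 + 9 = 120
CON1 = 120 / D = 0.597
D = 120 / 0.597 = 201.0
Other denominator terms total 178
never reached = 201.0 − 178 ≈ 23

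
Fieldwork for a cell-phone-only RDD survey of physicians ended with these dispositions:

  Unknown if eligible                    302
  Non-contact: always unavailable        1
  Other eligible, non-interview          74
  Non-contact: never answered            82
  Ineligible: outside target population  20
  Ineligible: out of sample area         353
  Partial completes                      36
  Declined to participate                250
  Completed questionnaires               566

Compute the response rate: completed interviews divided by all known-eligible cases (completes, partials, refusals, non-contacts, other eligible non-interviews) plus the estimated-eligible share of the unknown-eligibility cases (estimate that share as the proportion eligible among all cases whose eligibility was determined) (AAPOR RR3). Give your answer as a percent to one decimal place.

No answer / not reached = 82 + 1 = 83
Out of scope = 20 + 353 = 373
Top: 566
Determined eligible: 566 + 36 + 250 + 83 + 74 = 1009
e = 1009 / (1009 + 373) = 1009 / 1382 = 0.7301
e × U: 0.7301 × 302 = 220.49
Base: 1009 + 220.49 = 1229.49
RR3 = 566 / 1229.49 = 0.4604

46.0%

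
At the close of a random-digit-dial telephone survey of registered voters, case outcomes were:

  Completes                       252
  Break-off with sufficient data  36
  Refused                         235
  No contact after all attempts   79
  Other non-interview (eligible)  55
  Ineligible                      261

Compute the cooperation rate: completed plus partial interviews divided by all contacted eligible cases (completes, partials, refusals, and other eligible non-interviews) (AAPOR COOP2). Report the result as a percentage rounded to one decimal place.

Numerator = 252 + 36 = 288
Denominator = 252 + 36 + 235 + 55 = 578
COOP2 = 288 / 578 = 0.4983

49.8%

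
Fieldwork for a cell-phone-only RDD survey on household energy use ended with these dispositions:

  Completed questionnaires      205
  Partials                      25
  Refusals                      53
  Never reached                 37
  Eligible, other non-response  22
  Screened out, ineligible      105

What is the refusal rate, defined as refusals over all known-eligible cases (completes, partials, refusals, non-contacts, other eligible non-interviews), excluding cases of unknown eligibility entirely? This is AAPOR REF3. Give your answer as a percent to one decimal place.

15.5%

Num: 53
Base: 205 + 25 + 53 + 37 + 22 = 342
REF3 = 53 / 342 = 0.1550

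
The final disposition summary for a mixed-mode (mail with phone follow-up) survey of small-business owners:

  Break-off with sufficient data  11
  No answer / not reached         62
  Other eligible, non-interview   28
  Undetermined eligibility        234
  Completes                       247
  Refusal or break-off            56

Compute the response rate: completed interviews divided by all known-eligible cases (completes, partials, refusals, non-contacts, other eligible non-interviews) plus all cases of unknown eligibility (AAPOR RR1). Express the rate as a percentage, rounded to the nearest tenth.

38.7%

Top: 247
Denom: 247 + 11 + 56 + 62 + 28 + 234 = 638
RR1 = 247 / 638 = 0.3871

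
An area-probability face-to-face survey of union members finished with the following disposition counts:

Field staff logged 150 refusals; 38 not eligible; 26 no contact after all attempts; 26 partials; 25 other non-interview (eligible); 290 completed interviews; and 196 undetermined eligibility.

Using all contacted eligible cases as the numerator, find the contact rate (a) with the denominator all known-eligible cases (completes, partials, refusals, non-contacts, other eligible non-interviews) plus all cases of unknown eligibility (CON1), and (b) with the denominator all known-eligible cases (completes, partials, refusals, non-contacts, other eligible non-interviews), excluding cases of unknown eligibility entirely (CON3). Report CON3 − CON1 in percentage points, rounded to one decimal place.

26.1

Numerator: 290 + 26 + 150 + 25 = 491
Denom: 290 + 26 + 150 + 26 + 25 + 196 = 713
CON1 = 491 / 713 = 0.6886
Denom: 290 + 26 + 150 + 26 + 25 = 517
CON3 = 491 / 517 = 0.9497
Difference = 94.97 − 68.86 = 26.11 percentage points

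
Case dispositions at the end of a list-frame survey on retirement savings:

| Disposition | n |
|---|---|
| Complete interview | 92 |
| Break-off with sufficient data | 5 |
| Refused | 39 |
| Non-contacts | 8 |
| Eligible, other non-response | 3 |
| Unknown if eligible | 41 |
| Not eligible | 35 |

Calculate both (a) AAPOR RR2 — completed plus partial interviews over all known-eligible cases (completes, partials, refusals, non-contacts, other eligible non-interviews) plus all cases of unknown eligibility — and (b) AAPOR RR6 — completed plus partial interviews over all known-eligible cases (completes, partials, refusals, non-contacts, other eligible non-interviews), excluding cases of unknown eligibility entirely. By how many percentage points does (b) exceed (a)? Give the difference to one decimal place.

14.4

Num → 92 + 5 = 97
Base → 92 + 5 + 39 + 8 + 3 + 41 = 188
RR2 = 97 / 188 = 0.5160
Base → 92 + 5 + 39 + 8 + 3 = 147
RR6 = 97 / 147 = 0.6599
Difference = 65.99 − 51.60 = 14.39 percentage points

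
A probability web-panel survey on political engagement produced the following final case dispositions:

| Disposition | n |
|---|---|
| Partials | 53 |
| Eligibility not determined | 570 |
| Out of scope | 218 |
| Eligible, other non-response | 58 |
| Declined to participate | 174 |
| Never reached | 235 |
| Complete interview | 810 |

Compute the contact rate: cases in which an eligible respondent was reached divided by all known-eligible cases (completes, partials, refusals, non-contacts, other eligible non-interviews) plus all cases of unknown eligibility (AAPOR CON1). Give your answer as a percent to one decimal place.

57.6%

Numerator = 810 + 53 + 174 + 58 = 1095
Denominator = 810 + 53 + 174 + 235 + 58 + 570 = 1900
CON1 = 1095 / 1900 = 0.5763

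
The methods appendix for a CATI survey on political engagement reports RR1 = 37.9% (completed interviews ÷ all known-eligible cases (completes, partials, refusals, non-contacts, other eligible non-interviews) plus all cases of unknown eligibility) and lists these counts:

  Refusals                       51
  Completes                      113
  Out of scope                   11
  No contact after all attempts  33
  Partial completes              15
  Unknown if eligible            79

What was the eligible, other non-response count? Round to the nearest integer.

7

RR1 = 113 / D = 0.379
D = 113 / 0.379 = 298.2
Rest of base = 291
eligible, other non-response = 298.2 − 291 ≈ 7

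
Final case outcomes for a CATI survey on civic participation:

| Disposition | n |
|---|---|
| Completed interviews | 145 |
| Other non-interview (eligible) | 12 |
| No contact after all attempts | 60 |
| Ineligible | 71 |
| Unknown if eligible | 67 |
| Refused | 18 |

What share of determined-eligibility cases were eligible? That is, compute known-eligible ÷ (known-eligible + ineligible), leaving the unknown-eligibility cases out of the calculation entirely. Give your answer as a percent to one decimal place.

Eligible (known): 145 + 18 + 60 + 12 = 235
e = 235 / (235 + 71) = 235 / 306 = 0.7680

76.8%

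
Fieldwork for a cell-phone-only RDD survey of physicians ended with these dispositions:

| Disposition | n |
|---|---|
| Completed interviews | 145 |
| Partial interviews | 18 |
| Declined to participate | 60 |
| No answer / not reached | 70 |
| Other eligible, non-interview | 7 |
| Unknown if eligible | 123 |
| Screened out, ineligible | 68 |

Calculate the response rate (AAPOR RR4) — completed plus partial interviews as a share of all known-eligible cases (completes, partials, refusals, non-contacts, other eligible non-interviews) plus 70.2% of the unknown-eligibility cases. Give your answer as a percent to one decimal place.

42.2%

Top: 145 + 18 = 163
Eligible (known): 145 + 18 + 60 + 70 + 7 = 300
e × U: 0.7020 × 123 = 86.35
Denom: 300 + 86.35 = 386.35
RR4 = 163 / 386.35 = 0.4219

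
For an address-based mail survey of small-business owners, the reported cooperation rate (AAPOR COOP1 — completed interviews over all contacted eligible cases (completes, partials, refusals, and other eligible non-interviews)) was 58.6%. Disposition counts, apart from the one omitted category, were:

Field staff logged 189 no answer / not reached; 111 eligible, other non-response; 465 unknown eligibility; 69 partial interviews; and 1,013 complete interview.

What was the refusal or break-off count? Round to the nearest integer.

536

COOP1 = 1013 / D = 0.586
D = 1013 / 0.586 = 1728.7
Other denominator terms total 1193
refusal or break-off = 1728.7 − 1193 ≈ 536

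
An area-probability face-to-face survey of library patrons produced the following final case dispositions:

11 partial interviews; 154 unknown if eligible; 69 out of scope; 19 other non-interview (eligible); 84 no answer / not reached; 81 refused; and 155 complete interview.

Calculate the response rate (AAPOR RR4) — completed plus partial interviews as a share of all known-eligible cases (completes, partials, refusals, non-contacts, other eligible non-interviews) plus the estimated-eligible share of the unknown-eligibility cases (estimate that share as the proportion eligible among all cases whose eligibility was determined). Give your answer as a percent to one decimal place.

34.7%

Num: 155 + 11 = 166
Known eligible: 155 + 11 + 81 + 84 + 19 = 350
e = 350 / (350 + 69) = 350 / 419 = 0.8353
Eligible share of unknowns: 0.8353 × 154 = 128.64
Denominator: 350 + 128.64 = 478.64
RR4 = 166 / 478.64 = 0.3468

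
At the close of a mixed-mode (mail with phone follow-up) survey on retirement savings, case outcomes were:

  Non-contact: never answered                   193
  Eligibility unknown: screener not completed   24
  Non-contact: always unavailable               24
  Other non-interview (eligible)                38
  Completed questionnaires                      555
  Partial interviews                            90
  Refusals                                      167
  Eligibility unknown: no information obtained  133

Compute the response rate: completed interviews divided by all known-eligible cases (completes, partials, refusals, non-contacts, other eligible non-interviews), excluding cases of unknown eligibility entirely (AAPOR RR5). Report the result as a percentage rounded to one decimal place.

No contact after all attempts = 193 + 24 = 217
Unknown if eligible = 24 + 133 = 157
Top → 555
Denominator → 555 + 90 + 167 + 217 + 38 = 1067
RR5 = 555 / 1067 = 0.5201

52.0%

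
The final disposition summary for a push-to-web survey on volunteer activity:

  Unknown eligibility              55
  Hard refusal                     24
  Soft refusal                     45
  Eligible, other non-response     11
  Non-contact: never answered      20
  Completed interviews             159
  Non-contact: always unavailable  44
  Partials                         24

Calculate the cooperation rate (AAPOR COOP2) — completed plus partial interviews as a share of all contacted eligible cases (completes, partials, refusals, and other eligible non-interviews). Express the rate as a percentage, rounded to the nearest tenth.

Declined to participate = 24 + 45 = 69
No contact after all attempts = 20 + 44 = 64
Numerator: 159 + 24 = 183
Base: 159 + 24 + 69 + 11 = 263
COOP2 = 183 / 263 = 0.6958

69.6%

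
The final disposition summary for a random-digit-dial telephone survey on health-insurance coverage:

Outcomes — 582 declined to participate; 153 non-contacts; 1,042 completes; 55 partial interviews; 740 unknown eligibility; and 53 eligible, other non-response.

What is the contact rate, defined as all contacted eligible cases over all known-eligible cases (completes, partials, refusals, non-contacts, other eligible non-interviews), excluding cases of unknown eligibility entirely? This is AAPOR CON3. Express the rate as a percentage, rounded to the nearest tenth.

Numerator → 1042 + 55 + 582 + 53 = 1732
Base → 1042 + 55 + 582 + 153 + 53 = 1885
CON3 = 1732 / 1885 = 0.9188

91.9%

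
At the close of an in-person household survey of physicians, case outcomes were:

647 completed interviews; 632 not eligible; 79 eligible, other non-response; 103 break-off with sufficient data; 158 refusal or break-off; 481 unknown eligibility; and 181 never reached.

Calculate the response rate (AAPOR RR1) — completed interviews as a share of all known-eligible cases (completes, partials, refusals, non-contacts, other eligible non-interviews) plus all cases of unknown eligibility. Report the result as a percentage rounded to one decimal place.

39.2%

Num = 647
Base = 647 + 103 + 158 + 181 + 79 + 481 = 1649
RR1 = 647 / 1649 = 0.3924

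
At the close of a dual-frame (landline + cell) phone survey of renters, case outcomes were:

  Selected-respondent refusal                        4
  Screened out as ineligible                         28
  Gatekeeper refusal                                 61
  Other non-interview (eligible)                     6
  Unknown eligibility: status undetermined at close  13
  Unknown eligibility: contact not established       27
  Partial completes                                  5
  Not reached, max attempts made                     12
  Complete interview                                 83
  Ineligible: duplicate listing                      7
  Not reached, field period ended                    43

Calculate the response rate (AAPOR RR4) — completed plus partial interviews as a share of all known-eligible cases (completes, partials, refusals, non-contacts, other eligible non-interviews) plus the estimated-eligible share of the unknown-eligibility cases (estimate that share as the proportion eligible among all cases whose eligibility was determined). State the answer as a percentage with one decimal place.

35.4%

Declined to participate = 61 + 4 = 65
Non-contacts = 43 + 12 = 55
Undetermined eligibility = 27 + 13 = 40
Ineligible = 28 + 7 = 35
Top → 83 + 5 = 88
Known eligible → 83 + 5 + 65 + 55 + 6 = 214
e = 214 / (214 + 35) = 214 / 249 = 0.8594
Eligible share of unknowns → 0.8594 × 40 = 34.38
Denominator → 214 + 34.38 = 248.38
RR4 = 88 / 248.38 = 0.3543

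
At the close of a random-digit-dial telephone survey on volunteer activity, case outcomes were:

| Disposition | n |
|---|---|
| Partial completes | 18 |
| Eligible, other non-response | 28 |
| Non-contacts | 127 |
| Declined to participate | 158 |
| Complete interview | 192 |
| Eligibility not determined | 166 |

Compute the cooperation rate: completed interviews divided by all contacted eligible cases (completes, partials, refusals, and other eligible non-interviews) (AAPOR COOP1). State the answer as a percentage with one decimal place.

48.5%

Numerator: 192
Denom: 192 + 18 + 158 + 28 = 396
COOP1 = 192 / 396 = 0.4848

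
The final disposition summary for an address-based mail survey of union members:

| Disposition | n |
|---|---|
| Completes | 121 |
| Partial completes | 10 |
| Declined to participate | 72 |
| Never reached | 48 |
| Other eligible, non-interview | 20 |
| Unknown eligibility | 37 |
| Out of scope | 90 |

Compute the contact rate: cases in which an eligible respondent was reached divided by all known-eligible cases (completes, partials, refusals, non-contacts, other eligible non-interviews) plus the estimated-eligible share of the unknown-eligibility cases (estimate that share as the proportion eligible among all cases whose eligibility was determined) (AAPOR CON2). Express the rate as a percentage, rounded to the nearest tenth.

Top = 121 + 10 + 72 + 20 = 223
Determined eligible = 121 + 10 + 72 + 48 + 20 = 271
e = 271 / (271 + 90) = 271 / 361 = 0.7507
Estimated eligible among unknowns = 0.7507 × 37 = 27.78
Base = 271 + 27.78 = 298.78
CON2 = 223 / 298.78 = 0.7464

74.6%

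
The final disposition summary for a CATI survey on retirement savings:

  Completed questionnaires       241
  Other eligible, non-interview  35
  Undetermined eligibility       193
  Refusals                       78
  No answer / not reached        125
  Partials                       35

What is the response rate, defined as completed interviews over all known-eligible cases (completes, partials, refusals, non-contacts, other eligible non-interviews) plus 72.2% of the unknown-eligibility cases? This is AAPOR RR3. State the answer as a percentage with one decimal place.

Numerator = 241
Eligible (known) = 241 + 35 + 78 + 125 + 35 = 514
Estimated eligible among unknowns = 0.7220 × 193 = 139.35
Denom = 514 + 139.35 = 653.35
RR3 = 241 / 653.35 = 0.3689

36.9%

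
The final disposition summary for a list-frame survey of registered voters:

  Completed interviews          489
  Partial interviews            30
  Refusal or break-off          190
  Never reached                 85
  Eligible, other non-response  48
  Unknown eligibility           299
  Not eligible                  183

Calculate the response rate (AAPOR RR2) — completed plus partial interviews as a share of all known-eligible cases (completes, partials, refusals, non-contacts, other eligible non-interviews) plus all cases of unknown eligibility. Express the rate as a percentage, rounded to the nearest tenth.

45.5%

Num = 489 + 30 = 519
Denominator = 489 + 30 + 190 + 85 + 48 + 299 = 1141
RR2 = 519 / 1141 = 0.4549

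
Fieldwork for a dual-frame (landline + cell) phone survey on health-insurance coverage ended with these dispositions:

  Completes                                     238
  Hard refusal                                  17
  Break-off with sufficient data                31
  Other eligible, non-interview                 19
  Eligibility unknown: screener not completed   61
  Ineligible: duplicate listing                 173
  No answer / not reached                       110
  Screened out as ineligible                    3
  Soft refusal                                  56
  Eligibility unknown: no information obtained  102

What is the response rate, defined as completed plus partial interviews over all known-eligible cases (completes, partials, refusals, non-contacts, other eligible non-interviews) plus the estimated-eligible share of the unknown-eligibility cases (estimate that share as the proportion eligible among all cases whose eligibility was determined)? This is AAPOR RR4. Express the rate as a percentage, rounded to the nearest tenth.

45.6%

Declined to participate = 17 + 56 = 73
Undetermined eligibility = 61 + 102 = 163
Ineligible = 3 + 173 = 176
Top → 238 + 31 = 269
Known eligible → 238 + 31 + 73 + 110 + 19 = 471
e = 471 / (471 + 176) = 471 / 647 = 0.7280
Estimated eligible among unknowns → 0.7280 × 163 = 118.66
Denominator → 471 + 118.66 = 589.66
RR4 = 269 / 589.66 = 0.4562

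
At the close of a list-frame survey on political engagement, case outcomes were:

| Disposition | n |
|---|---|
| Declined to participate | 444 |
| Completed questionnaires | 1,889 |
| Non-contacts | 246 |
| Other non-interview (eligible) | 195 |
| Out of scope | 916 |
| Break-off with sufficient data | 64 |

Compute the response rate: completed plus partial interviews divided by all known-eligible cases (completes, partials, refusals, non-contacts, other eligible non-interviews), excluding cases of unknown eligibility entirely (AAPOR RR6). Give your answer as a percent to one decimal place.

68.8%

Numerator → 1889 + 64 = 1953
Denom → 1889 + 64 + 444 + 246 + 195 = 2838
RR6 = 1953 / 2838 = 0.6882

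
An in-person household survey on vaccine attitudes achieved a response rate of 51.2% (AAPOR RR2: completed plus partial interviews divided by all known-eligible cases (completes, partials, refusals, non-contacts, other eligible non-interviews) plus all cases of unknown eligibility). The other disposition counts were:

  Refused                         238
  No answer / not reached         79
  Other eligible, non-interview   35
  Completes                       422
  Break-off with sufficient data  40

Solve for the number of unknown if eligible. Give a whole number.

Numerator = 422 + 40 = 462
RR2 = 462 / D = 0.512
D = 462 / 0.512 = 902.3
Rest of base = 814
unknown if eligible = 902.3 − 814 ≈ 88

88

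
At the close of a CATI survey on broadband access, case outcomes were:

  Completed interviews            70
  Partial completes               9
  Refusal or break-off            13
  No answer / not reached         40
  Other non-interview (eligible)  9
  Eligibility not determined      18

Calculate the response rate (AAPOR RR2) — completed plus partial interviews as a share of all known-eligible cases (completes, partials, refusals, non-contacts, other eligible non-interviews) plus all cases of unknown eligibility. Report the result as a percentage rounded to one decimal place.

Numerator → 70 + 9 = 79
Denom → 70 + 9 + 13 + 40 + 9 + 18 = 159
RR2 = 79 / 159 = 0.4969

49.7%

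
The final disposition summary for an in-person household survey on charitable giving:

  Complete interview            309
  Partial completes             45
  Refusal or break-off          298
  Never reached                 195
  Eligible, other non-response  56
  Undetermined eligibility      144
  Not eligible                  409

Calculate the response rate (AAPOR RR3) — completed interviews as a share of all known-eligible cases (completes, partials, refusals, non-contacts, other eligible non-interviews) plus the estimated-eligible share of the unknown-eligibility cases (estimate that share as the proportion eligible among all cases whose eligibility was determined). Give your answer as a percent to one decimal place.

Num: 309
Eligible (known): 309 + 45 + 298 + 195 + 56 = 903
e = 903 / (903 + 409) = 903 / 1312 = 0.6883
Eligible share of unknowns: 0.6883 × 144 = 99.12
Denominator: 903 + 99.12 = 1002.12
RR3 = 309 / 1002.12 = 0.3083

30.8%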